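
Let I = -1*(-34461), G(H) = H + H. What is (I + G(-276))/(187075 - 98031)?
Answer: 33909/89044 ≈ 0.38081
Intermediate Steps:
G(H) = 2*H
I = 34461
(I + G(-276))/(187075 - 98031) = (34461 + 2*(-276))/(187075 - 98031) = (34461 - 552)/89044 = 33909*(1/89044) = 33909/89044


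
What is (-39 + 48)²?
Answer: 81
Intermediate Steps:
(-39 + 48)² = 9² = 81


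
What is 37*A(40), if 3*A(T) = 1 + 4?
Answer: 185/3 ≈ 61.667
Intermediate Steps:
A(T) = 5/3 (A(T) = (1 + 4)/3 = (⅓)*5 = 5/3)
37*A(40) = 37*(5/3) = 185/3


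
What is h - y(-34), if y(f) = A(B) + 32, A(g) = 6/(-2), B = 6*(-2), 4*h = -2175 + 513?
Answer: -889/2 ≈ -444.50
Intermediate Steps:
h = -831/2 (h = (-2175 + 513)/4 = (¼)*(-1662) = -831/2 ≈ -415.50)
B = -12
A(g) = -3 (A(g) = 6*(-½) = -3)
y(f) = 29 (y(f) = -3 + 32 = 29)
h - y(-34) = -831/2 - 1*29 = -831/2 - 29 = -889/2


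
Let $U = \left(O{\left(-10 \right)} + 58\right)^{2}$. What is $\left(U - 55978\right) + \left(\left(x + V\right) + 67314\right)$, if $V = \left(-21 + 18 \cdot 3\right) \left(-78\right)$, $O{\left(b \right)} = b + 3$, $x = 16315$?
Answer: $27678$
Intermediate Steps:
$O{\left(b \right)} = 3 + b$
$U = 2601$ ($U = \left(\left(3 - 10\right) + 58\right)^{2} = \left(-7 + 58\right)^{2} = 51^{2} = 2601$)
$V = -2574$ ($V = \left(-21 + 54\right) \left(-78\right) = 33 \left(-78\right) = -2574$)
$\left(U - 55978\right) + \left(\left(x + V\right) + 67314\right) = \left(2601 - 55978\right) + \left(\left(16315 - 2574\right) + 67314\right) = -53377 + \left(13741 + 67314\right) = -53377 + 81055 = 27678$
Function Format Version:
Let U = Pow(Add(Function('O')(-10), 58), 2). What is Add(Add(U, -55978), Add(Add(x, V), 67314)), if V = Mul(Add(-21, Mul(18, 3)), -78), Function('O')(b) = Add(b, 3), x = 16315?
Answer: 27678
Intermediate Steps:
Function('O')(b) = Add(3, b)
U = 2601 (U = Pow(Add(Add(3, -10), 58), 2) = Pow(Add(-7, 58), 2) = Pow(51, 2) = 2601)
V = -2574 (V = Mul(Add(-21, 54), -78) = Mul(33, -78) = -2574)
Add(Add(U, -55978), Add(Add(x, V), 67314)) = Add(Add(2601, -55978), Add(Add(16315, -2574), 67314)) = Add(-53377, Add(13741, 67314)) = Add(-53377, 81055) = 27678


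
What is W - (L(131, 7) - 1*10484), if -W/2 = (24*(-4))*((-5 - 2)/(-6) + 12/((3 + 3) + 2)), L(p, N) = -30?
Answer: 11026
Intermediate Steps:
W = 512 (W = -2*24*(-4)*((-5 - 2)/(-6) + 12/((3 + 3) + 2)) = -(-192)*(-7*(-1/6) + 12/(6 + 2)) = -(-192)*(7/6 + 12/8) = -(-192)*(7/6 + 12*(1/8)) = -(-192)*(7/6 + 3/2) = -(-192)*8/3 = -2*(-256) = 512)
W - (L(131, 7) - 1*10484) = 512 - (-30 - 1*10484) = 512 - (-30 - 10484) = 512 - 1*(-10514) = 512 + 10514 = 11026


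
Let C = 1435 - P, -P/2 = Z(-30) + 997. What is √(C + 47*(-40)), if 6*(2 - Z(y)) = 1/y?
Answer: √1397710/30 ≈ 39.408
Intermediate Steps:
Z(y) = 2 - 1/(6*y)
P = -179821/90 (P = -2*((2 - ⅙/(-30)) + 997) = -2*((2 - ⅙*(-1/30)) + 997) = -2*((2 + 1/180) + 997) = -2*(361/180 + 997) = -2*179821/180 = -179821/90 ≈ -1998.0)
C = 308971/90 (C = 1435 - 1*(-179821/90) = 1435 + 179821/90 = 308971/90 ≈ 3433.0)
√(C + 47*(-40)) = √(308971/90 + 47*(-40)) = √(308971/90 - 1880) = √(139771/90) = √1397710/30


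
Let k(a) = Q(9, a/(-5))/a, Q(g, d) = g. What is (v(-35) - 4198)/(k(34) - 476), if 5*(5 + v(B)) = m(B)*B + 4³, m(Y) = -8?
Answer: 702814/80875 ≈ 8.6901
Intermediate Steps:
k(a) = 9/a
v(B) = 39/5 - 8*B/5 (v(B) = -5 + (-8*B + 4³)/5 = -5 + (-8*B + 64)/5 = -5 + (64 - 8*B)/5 = -5 + (64/5 - 8*B/5) = 39/5 - 8*B/5)
(v(-35) - 4198)/(k(34) - 476) = ((39/5 - 8/5*(-35)) - 4198)/(9/34 - 476) = ((39/5 + 56) - 4198)/(9*(1/34) - 476) = (319/5 - 4198)/(9/34 - 476) = -20671/(5*(-16175/34)) = -20671/5*(-34/16175) = 702814/80875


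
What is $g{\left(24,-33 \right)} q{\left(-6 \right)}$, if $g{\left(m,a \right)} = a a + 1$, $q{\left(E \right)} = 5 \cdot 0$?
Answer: $0$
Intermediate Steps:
$q{\left(E \right)} = 0$
$g{\left(m,a \right)} = 1 + a^{2}$ ($g{\left(m,a \right)} = a^{2} + 1 = 1 + a^{2}$)
$g{\left(24,-33 \right)} q{\left(-6 \right)} = \left(1 + \left(-33\right)^{2}\right) 0 = \left(1 + 1089\right) 0 = 1090 \cdot 0 = 0$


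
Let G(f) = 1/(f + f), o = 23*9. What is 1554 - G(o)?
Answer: 643355/414 ≈ 1554.0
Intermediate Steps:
o = 207
G(f) = 1/(2*f)
1554 - G(o) = 1554 - 1/(2*207) = 1554 - 1*1/414 = 1554 - 1/414 = 643355/414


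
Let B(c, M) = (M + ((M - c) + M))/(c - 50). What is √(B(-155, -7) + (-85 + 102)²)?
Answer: √12117755/205 ≈ 16.981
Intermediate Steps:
B(c, M) = (-c + 3*M)/(-50 + c) (B(c, M) = (M + (-c + 2*M))/(-50 + c) = (-c + 3*M)/(-50 + c))
√(B(-155, -7) + (-85 + 102)²) = √((-1*(-155) + 3*(-7))/(-50 - 155) + (-85 + 102)²) = √((155 - 21)/(-205) + 17²) = √(-1/205*134 + 289) = √(-134/205 + 289) = √(59111/205) = √12117755/205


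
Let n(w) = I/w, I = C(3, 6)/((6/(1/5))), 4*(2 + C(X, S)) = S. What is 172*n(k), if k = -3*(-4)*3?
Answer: -43/540 ≈ -0.079630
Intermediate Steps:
C(X, S) = -2 + S/4
k = 36 (k = 12*3 = 36)
I = -1/60 (I = (-2 + (¼)*6)/((6/(1/5))) = (-2 + 3/2)/((6/(⅕))) = -1/(2*(6*5)) = -½/30 = -½*1/30 = -1/60 ≈ -0.016667)
n(w) = -1/(60*w)
172*n(k) = 172*(-1/60/36) = 172*(-1/60*1/36) = 172*(-1/2160) = -43/540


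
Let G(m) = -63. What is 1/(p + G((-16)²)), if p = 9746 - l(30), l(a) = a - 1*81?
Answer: 1/9734 ≈ 0.00010273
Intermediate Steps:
l(a) = -81 + a (l(a) = a - 81 = -81 + a)
p = 9797 (p = 9746 - (-81 + 30) = 9746 - 1*(-51) = 9746 + 51 = 9797)
1/(p + G((-16)²)) = 1/(9797 - 63) = 1/9734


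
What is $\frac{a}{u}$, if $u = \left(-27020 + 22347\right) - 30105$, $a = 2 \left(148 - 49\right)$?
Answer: $- \frac{99}{17389} \approx -0.0056933$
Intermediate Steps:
$a = 198$ ($a = 2 \cdot 99 = 198$)
$u = -34778$ ($u = -4673 - 30105 = -34778$)
$\frac{a}{u} = \frac{198}{-34778} = 198 \left(- \frac{1}{34778}\right) = - \frac{99}{17389}$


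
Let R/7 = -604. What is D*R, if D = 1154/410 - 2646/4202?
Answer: -3978810136/430705 ≈ -9237.9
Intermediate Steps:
R = -4228 (R = 7*(-604) = -4228)
D = 941062/430705 (D = 1154*(1/410) - 2646*1/4202 = 577/205 - 1323/2101 = 941062/430705 ≈ 2.1849)
D*R = (941062/430705)*(-4228) = -3978810136/430705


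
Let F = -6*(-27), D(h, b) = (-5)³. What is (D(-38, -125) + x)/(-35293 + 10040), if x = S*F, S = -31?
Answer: 5147/25253 ≈ 0.20382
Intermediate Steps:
D(h, b) = -125
F = 162
x = -5022 (x = -31*162 = -5022)
(D(-38, -125) + x)/(-35293 + 10040) = (-125 - 5022)/(-35293 + 10040) = -5147/(-25253) = -5147*(-1/25253) = 5147/25253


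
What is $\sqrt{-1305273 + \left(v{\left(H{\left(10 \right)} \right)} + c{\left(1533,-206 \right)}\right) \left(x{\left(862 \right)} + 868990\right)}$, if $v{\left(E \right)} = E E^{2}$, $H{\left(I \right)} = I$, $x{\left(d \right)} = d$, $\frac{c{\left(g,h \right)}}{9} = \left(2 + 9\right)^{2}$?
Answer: $\sqrt{1815815555} \approx 42612.0$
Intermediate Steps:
$c{\left(g,h \right)} = 1089$ ($c{\left(g,h \right)} = 9 \left(2 + 9\right)^{2} = 9 \cdot 11^{2} = 9 \cdot 121 = 1089$)
$v{\left(E \right)} = E^{3}$
$\sqrt{-1305273 + \left(v{\left(H{\left(10 \right)} \right)} + c{\left(1533,-206 \right)}\right) \left(x{\left(862 \right)} + 868990\right)} = \sqrt{-1305273 + \left(10^{3} + 1089\right) \left(862 + 868990\right)} = \sqrt{-1305273 + \left(1000 + 1089\right) 869852} = \sqrt{-1305273 + 2089 \cdot 869852} = \sqrt{-1305273 + 1817120828} = \sqrt{1815815555}$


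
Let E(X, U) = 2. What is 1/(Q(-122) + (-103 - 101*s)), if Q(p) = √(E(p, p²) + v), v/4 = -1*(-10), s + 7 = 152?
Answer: -2458/36250577 - √42/217503462 ≈ -6.7836e-5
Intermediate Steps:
s = 145 (s = -7 + 152 = 145)
v = 40 (v = 4*(-1*(-10)) = 4*10 = 40)
Q(p) = √42 (Q(p) = √(2 + 40) = √42)
1/(Q(-122) + (-103 - 101*s)) = 1/(√42 + (-103 - 101*145)) = 1/(√42 + (-103 - 14645)) = 1/(√42 - 14748) = 1/(-14748 + √42)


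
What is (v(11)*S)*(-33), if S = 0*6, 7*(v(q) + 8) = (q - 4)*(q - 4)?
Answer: 0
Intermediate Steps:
v(q) = -8 + (-4 + q)²/7 (v(q) = -8 + ((q - 4)*(q - 4))/7 = -8 + ((-4 + q)*(-4 + q))/7 = -8 + (-4 + q)²/7)
S = 0
(v(11)*S)*(-33) = ((-8 + (-4 + 11)²/7)*0)*(-33) = ((-8 + (⅐)*7²)*0)*(-33) = ((-8 + (⅐)*49)*0)*(-33) = ((-8 + 7)*0)*(-33) = -1*0*(-33) = 0*(-33) = 0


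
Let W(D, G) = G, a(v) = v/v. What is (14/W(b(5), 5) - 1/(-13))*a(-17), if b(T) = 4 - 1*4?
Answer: 187/65 ≈ 2.8769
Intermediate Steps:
b(T) = 0 (b(T) = 4 - 4 = 0)
a(v) = 1
(14/W(b(5), 5) - 1/(-13))*a(-17) = (14/5 - 1/(-13))*1 = (14*(1/5) - 1*(-1/13))*1 = (14/5 + 1/13)*1 = (187/65)*1 = 187/65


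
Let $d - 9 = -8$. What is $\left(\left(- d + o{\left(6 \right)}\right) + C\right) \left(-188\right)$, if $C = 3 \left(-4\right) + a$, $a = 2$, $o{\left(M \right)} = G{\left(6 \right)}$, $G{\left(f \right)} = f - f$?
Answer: $2068$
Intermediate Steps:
$d = 1$ ($d = 9 - 8 = 1$)
$G{\left(f \right)} = 0$
$o{\left(M \right)} = 0$
$C = -10$ ($C = 3 \left(-4\right) + 2 = -12 + 2 = -10$)
$\left(\left(- d + o{\left(6 \right)}\right) + C\right) \left(-188\right) = \left(\left(\left(-1\right) 1 + 0\right) - 10\right) \left(-188\right) = \left(\left(-1 + 0\right) - 10\right) \left(-188\right) = \left(-1 - 10\right) \left(-188\right) = \left(-11\right) \left(-188\right) = 2068$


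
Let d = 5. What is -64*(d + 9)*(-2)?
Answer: 1792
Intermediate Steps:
-64*(d + 9)*(-2) = -64*(5 + 9)*(-2) = -896*(-2) = -64*(-28) = 1792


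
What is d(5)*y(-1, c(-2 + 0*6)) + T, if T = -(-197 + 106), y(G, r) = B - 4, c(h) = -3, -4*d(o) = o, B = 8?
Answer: 86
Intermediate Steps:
d(o) = -o/4
y(G, r) = 4 (y(G, r) = 8 - 4 = 4)
T = 91 (T = -1*(-91) = 91)
d(5)*y(-1, c(-2 + 0*6)) + T = -¼*5*4 + 91 = -5/4*4 + 91 = -5 + 91 = 86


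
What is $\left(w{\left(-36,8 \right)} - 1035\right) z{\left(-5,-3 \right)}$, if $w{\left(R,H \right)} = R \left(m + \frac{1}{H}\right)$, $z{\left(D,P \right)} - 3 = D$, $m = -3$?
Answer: $1863$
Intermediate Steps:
$z{\left(D,P \right)} = 3 + D$
$w{\left(R,H \right)} = R \left(-3 + \frac{1}{H}\right)$
$\left(w{\left(-36,8 \right)} - 1035\right) z{\left(-5,-3 \right)} = \left(\left(\left(-3\right) \left(-36\right) - \frac{36}{8}\right) - 1035\right) \left(3 - 5\right) = \left(\left(108 - \frac{9}{2}\right) - 1035\right) \left(-2\right) = \left(\frac{207}{2} - 1035\right) \left(-2\right) = \left(- \frac{1863}{2}\right) \left(-2\right) = 1863$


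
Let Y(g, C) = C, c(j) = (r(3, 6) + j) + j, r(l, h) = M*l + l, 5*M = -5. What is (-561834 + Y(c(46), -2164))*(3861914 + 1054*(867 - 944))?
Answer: -2132338822488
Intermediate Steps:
M = -1 (M = (⅕)*(-5) = -1)
r(l, h) = 0 (r(l, h) = -l + l = 0)
c(j) = 2*j (c(j) = (0 + j) + j = j + j = 2*j)
(-561834 + Y(c(46), -2164))*(3861914 + 1054*(867 - 944)) = (-561834 - 2164)*(3861914 + 1054*(867 - 944)) = -563998*(3861914 + 1054*(-77)) = -563998*(3861914 - 81158) = -563998*3780756 = -2132338822488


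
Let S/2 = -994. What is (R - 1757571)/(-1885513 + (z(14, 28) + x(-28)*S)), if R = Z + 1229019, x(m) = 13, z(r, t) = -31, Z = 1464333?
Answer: -935781/1911388 ≈ -0.48958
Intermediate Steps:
S = -1988 (S = 2*(-994) = -1988)
R = 2693352 (R = 1464333 + 1229019 = 2693352)
(R - 1757571)/(-1885513 + (z(14, 28) + x(-28)*S)) = (2693352 - 1757571)/(-1885513 + (-31 + 13*(-1988))) = 935781/(-1885513 + (-31 - 25844)) = 935781/(-1885513 - 25875) = 935781/(-1911388) = 935781*(-1/1911388) = -935781/1911388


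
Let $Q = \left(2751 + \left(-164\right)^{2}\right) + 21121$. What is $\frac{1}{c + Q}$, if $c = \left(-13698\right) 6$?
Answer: $- \frac{1}{31420} \approx -3.1827 \cdot 10^{-5}$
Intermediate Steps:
$Q = 50768$ ($Q = \left(2751 + 26896\right) + 21121 = 29647 + 21121 = 50768$)
$c = -82188$
$\frac{1}{c + Q} = \frac{1}{-82188 + 50768} = \frac{1}{-31420} = - \frac{1}{31420}$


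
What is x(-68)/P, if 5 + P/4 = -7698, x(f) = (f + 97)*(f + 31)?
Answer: 1073/30812 ≈ 0.034824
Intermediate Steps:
x(f) = (31 + f)*(97 + f) (x(f) = (97 + f)*(31 + f) = (31 + f)*(97 + f))
P = -30812 (P = -20 + 4*(-7698) = -20 - 30792 = -30812)
x(-68)/P = (3007 + (-68)**2 + 128*(-68))/(-30812) = (3007 + 4624 - 8704)*(-1/30812) = -1073*(-1/30812) = 1073/30812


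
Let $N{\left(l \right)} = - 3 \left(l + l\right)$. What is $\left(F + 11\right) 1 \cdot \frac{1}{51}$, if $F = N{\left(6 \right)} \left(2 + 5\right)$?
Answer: $- \frac{241}{51} \approx -4.7255$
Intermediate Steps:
$N{\left(l \right)} = - 6 l$ ($N{\left(l \right)} = - 3 \cdot 2 l = - 6 l$)
$F = -252$ ($F = \left(-6\right) 6 \left(2 + 5\right) = \left(-36\right) 7 = -252$)
$\left(F + 11\right) 1 \cdot \frac{1}{51} = \left(-252 + 11\right) 1 \cdot \frac{1}{51} = - 241 \cdot 1 \cdot \frac{1}{51} = \left(-241\right) \frac{1}{51} = - \frac{241}{51}$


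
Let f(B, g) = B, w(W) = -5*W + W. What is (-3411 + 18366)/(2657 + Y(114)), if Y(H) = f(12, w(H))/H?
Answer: 56829/10097 ≈ 5.6283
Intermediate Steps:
w(W) = -4*W
Y(H) = 12/H
(-3411 + 18366)/(2657 + Y(114)) = (-3411 + 18366)/(2657 + 12/114) = 14955/(2657 + 12*(1/114)) = 14955/(2657 + 2/19) = 14955/(50485/19) = 14955*(19/50485) = 56829/10097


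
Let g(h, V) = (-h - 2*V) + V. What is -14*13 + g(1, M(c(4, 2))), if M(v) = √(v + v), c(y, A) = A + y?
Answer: -183 - 2*√3 ≈ -186.46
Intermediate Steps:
M(v) = √2*√v (M(v) = √(2*v) = √2*√v)
g(h, V) = -V - h
-14*13 + g(1, M(c(4, 2))) = -14*13 + (-√2*√(2 + 4) - 1*1) = -182 + (-√2*√6 - 1) = -182 + (-2*√3 - 1) = -182 + (-1 - 2*√3) = -183 - 2*√3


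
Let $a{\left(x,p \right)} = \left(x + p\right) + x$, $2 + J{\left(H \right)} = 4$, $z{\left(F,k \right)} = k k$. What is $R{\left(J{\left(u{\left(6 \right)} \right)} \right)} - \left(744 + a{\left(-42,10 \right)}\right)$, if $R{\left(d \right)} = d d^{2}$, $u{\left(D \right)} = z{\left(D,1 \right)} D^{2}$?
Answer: $-662$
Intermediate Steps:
$z{\left(F,k \right)} = k^{2}$
$u{\left(D \right)} = D^{2}$ ($u{\left(D \right)} = 1^{2} D^{2} = 1 D^{2} = D^{2}$)
$J{\left(H \right)} = 2$ ($J{\left(H \right)} = -2 + 4 = 2$)
$a{\left(x,p \right)} = p + 2 x$ ($a{\left(x,p \right)} = \left(p + x\right) + x = p + 2 x$)
$R{\left(d \right)} = d^{3}$
$R{\left(J{\left(u{\left(6 \right)} \right)} \right)} - \left(744 + a{\left(-42,10 \right)}\right) = 2^{3} - \left(754 - 84\right) = 8 - 670 = -662$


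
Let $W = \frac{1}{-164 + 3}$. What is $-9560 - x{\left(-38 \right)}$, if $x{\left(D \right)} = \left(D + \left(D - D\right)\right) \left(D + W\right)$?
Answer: $- \frac{1771682}{161} \approx -11004.0$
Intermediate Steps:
$W = - \frac{1}{161}$ ($W = \frac{1}{-161} = - \frac{1}{161} \approx -0.0062112$)
$x{\left(D \right)} = D \left(- \frac{1}{161} + D\right)$ ($x{\left(D \right)} = \left(D + \left(D - D\right)\right) \left(D - \frac{1}{161}\right) = \left(D + 0\right) \left(- \frac{1}{161} + D\right) = D \left(- \frac{1}{161} + D\right)$)
$-9560 - x{\left(-38 \right)} = -9560 - - 38 \left(- \frac{1}{161} - 38\right) = -9560 - \left(-38\right) \left(- \frac{6119}{161}\right) = -9560 - \frac{232522}{161} = - \frac{1771682}{161}$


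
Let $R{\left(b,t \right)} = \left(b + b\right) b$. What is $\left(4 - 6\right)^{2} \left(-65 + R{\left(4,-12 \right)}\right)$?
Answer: $-132$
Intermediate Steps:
$R{\left(b,t \right)} = 2 b^{2}$ ($R{\left(b,t \right)} = 2 b b = 2 b^{2}$)
$\left(4 - 6\right)^{2} \left(-65 + R{\left(4,-12 \right)}\right) = \left(4 - 6\right)^{2} \left(-65 + 2 \cdot 4^{2}\right) = \left(-2\right)^{2} \left(-65 + 2 \cdot 16\right) = 4 \left(-65 + 32\right) = 4 \left(-33\right) = -132$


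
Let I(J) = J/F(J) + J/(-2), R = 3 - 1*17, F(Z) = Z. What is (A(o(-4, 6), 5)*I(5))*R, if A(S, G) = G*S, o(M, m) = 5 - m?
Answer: -105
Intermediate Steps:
R = -14 (R = 3 - 17 = -14)
I(J) = 1 - J/2 (I(J) = J/J + J/(-2) = 1 + J*(-1/2) = 1 - J/2)
(A(o(-4, 6), 5)*I(5))*R = ((5*(5 - 1*6))*(1 - 1/2*5))*(-14) = ((5*(5 - 6))*(1 - 5/2))*(-14) = ((5*(-1))*(-3/2))*(-14) = -5*(-3/2)*(-14) = (15/2)*(-14) = -105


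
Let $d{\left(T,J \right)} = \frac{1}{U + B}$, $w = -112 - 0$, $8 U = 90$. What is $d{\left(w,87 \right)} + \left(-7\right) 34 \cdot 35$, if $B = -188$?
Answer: $- \frac{5889314}{707} \approx -8330.0$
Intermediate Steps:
$U = \frac{45}{4}$ ($U = \frac{1}{8} \cdot 90 = \frac{45}{4} \approx 11.25$)
$w = -112$ ($w = -112 + 0 = -112$)
$d{\left(T,J \right)} = - \frac{4}{707}$ ($d{\left(T,J \right)} = \frac{1}{\frac{45}{4} - 188} = \frac{1}{- \frac{707}{4}} = - \frac{4}{707}$)
$d{\left(w,87 \right)} + \left(-7\right) 34 \cdot 35 = - \frac{4}{707} + \left(-7\right) 34 \cdot 35 = - \frac{4}{707} - 8330 = - \frac{5889314}{707}$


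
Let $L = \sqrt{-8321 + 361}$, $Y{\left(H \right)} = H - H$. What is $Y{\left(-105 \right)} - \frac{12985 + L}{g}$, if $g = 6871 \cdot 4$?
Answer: $- \frac{12985}{27484} - \frac{i \sqrt{1990}}{13742} \approx -0.47246 - 0.0032462 i$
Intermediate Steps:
$Y{\left(H \right)} = 0$
$L = 2 i \sqrt{1990}$ ($L = \sqrt{-7960} = 2 i \sqrt{1990} \approx 89.219 i$)
$g = 27484$
$Y{\left(-105 \right)} - \frac{12985 + L}{g} = 0 - \frac{12985 + 2 i \sqrt{1990}}{27484} = 0 - \left(12985 + 2 i \sqrt{1990}\right) \frac{1}{27484} = 0 - \left(\frac{12985}{27484} + \frac{i \sqrt{1990}}{13742}\right) = - \frac{12985}{27484} - \frac{i \sqrt{1990}}{13742}$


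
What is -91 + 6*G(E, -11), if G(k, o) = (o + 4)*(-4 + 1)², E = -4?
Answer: -469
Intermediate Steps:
G(k, o) = 36 + 9*o (G(k, o) = (4 + o)*(-3)² = (4 + o)*9 = 36 + 9*o)
-91 + 6*G(E, -11) = -91 + 6*(36 + 9*(-11)) = -91 + 6*(36 - 99) = -91 + 6*(-63) = -91 - 378 = -469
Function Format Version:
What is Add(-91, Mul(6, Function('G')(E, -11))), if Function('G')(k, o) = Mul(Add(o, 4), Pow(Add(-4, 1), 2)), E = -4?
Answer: -469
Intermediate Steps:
Function('G')(k, o) = Add(36, Mul(9, o)) (Function('G')(k, o) = Mul(Add(4, o), Pow(-3, 2)) = Mul(Add(4, o), 9) = Add(36, Mul(9, o)))
Add(-91, Mul(6, Function('G')(E, -11))) = Add(-91, Mul(6, Add(36, Mul(9, -11)))) = Add(-91, Mul(6, Add(36, -99))) = Add(-91, Mul(6, -63)) = Add(-91, -378) = -469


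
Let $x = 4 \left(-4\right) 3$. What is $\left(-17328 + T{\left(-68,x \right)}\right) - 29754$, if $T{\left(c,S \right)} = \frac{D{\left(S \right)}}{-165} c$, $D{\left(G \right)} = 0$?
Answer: $-47082$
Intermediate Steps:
$x = -48$ ($x = \left(-16\right) 3 = -48$)
$T{\left(c,S \right)} = 0$ ($T{\left(c,S \right)} = \frac{0}{-165} c = 0 \left(- \frac{1}{165}\right) c = 0 c = 0$)
$\left(-17328 + T{\left(-68,x \right)}\right) - 29754 = \left(-17328 + 0\right) - 29754 = -17328 - 29754 = -47082$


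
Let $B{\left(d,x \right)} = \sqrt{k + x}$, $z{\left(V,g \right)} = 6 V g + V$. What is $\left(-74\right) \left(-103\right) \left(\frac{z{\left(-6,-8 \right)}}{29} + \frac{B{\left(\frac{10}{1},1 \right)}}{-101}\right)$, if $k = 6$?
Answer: $\frac{2149404}{29} - \frac{7622 \sqrt{7}}{101} \approx 73918.0$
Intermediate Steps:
$z{\left(V,g \right)} = V + 6 V g$ ($z{\left(V,g \right)} = 6 V g + V = V + 6 V g$)
$B{\left(d,x \right)} = \sqrt{6 + x}$
$\left(-74\right) \left(-103\right) \left(\frac{z{\left(-6,-8 \right)}}{29} + \frac{B{\left(\frac{10}{1},1 \right)}}{-101}\right) = \left(-74\right) \left(-103\right) \left(\frac{\left(-6\right) \left(1 + 6 \left(-8\right)\right)}{29} + \frac{\sqrt{6 + 1}}{-101}\right) = 7622 \left(- 6 \left(1 - 48\right) \frac{1}{29} + \sqrt{7} \left(- \frac{1}{101}\right)\right) = 7622 \left(\left(-6\right) \left(-47\right) \frac{1}{29} - \frac{\sqrt{7}}{101}\right) = 7622 \left(282 \cdot \frac{1}{29} - \frac{\sqrt{7}}{101}\right) = 7622 \left(\frac{282}{29} - \frac{\sqrt{7}}{101}\right) = \frac{2149404}{29} - \frac{7622 \sqrt{7}}{101}$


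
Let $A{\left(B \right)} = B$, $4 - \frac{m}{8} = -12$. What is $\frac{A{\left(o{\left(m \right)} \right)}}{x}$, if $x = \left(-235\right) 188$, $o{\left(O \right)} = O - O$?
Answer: $0$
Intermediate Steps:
$m = 128$ ($m = 32 - -96 = 32 + 96 = 128$)
$o{\left(O \right)} = 0$
$x = -44180$
$\frac{A{\left(o{\left(m \right)} \right)}}{x} = \frac{0}{-44180} = 0 \left(- \frac{1}{44180}\right) = 0$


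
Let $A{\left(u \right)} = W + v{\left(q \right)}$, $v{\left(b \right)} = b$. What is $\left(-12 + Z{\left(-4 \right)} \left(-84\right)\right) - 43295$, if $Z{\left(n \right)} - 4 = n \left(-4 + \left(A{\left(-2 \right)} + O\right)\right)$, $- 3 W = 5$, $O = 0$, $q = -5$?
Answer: $-47227$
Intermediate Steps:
$W = - \frac{5}{3}$ ($W = \left(- \frac{1}{3}\right) 5 = - \frac{5}{3} \approx -1.6667$)
$A{\left(u \right)} = - \frac{20}{3}$ ($A{\left(u \right)} = - \frac{5}{3} - 5 = - \frac{20}{3}$)
$Z{\left(n \right)} = 4 - \frac{32 n}{3}$ ($Z{\left(n \right)} = 4 + n \left(-4 + \left(- \frac{20}{3} + 0\right)\right) = 4 + n \left(-4 - \frac{20}{3}\right) = 4 + n \left(- \frac{32}{3}\right) = 4 - \frac{32 n}{3}$)
$\left(-12 + Z{\left(-4 \right)} \left(-84\right)\right) - 43295 = \left(-12 + \left(4 - - \frac{128}{3}\right) \left(-84\right)\right) - 43295 = \left(-12 + \left(4 + \frac{128}{3}\right) \left(-84\right)\right) - 43295 = \left(-12 + \frac{140}{3} \left(-84\right)\right) - 43295 = \left(-12 - 3920\right) - 43295 = -3932 - 43295 = -47227$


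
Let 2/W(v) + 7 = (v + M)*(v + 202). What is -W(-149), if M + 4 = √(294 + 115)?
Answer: 16232/64720575 + 106*√409/64720575 ≈ 0.00028392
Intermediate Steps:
M = -4 + √409 (M = -4 + √(294 + 115) = -4 + √409 ≈ 16.224)
W(v) = 2/(-7 + (202 + v)*(-4 + v + √409)) (W(v) = 2/(-7 + (v + (-4 + √409))*(v + 202)) = 2/(-7 + (-4 + v + √409)*(202 + v)) = 2/(-7 + (202 + v)*(-4 + v + √409)))
-W(-149) = -2/(-815 + (-149)² + 198*(-149) + 202*√409 - 149*√409) = -2/(-815 + 22201 - 29502 + 202*√409 - 149*√409) = -2/(-8116 + 53*√409)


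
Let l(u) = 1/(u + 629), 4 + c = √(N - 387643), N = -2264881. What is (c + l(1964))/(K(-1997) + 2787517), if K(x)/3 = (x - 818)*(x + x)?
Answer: -10371/94688184271 + 2*I*√663131/36516847 ≈ -1.0953e-7 + 4.46e-5*I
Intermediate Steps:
c = -4 + 2*I*√663131 (c = -4 + √(-2264881 - 387643) = -4 + √(-2652524) = -4 + 2*I*√663131 ≈ -4.0 + 1628.7*I)
l(u) = 1/(629 + u)
K(x) = 6*x*(-818 + x) (K(x) = 3*((x - 818)*(x + x)) = 3*((-818 + x)*(2*x)) = 3*(2*x*(-818 + x)) = 6*x*(-818 + x))
(c + l(1964))/(K(-1997) + 2787517) = ((-4 + 2*I*√663131) + 1/(629 + 1964))/(6*(-1997)*(-818 - 1997) + 2787517) = ((-4 + 2*I*√663131) + 1/2593)/(6*(-1997)*(-2815) + 2787517) = ((-4 + 2*I*√663131) + 1/2593)/(33729330 + 2787517) = (-10371/2593 + 2*I*√663131)/36516847 = (-10371/2593 + 2*I*√663131)*(1/36516847) = -10371/94688184271 + 2*I*√663131/36516847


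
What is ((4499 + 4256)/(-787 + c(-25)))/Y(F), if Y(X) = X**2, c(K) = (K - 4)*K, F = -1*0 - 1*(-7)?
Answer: -8755/3038 ≈ -2.8818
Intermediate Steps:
F = 7 (F = 0 + 7 = 7)
c(K) = K*(-4 + K) (c(K) = (-4 + K)*K = K*(-4 + K))
((4499 + 4256)/(-787 + c(-25)))/Y(F) = ((4499 + 4256)/(-787 - 25*(-4 - 25)))/(7**2) = (8755/(-787 - 25*(-29)))/49 = (8755/(-787 + 725))*(1/49) = (8755/(-62))*(1/49) = (8755*(-1/62))*(1/49) = -8755/62*1/49 = -8755/3038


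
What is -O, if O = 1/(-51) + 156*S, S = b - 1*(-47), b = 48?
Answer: -755819/51 ≈ -14820.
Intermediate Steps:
S = 95 (S = 48 - 1*(-47) = 48 + 47 = 95)
O = 755819/51 (O = 1/(-51) + 156*95 = -1/51 + 14820 = 755819/51 ≈ 14820.)
-O = -1*755819/51 = -755819/51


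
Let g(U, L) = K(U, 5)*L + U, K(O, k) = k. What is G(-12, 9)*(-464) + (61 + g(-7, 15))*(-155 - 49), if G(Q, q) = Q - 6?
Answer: -17964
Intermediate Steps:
G(Q, q) = -6 + Q
g(U, L) = U + 5*L (g(U, L) = 5*L + U = U + 5*L)
G(-12, 9)*(-464) + (61 + g(-7, 15))*(-155 - 49) = (-6 - 12)*(-464) + (61 + (-7 + 5*15))*(-155 - 49) = -18*(-464) + (61 + (-7 + 75))*(-204) = 8352 + (61 + 68)*(-204) = 8352 + 129*(-204) = 8352 - 26316 = -17964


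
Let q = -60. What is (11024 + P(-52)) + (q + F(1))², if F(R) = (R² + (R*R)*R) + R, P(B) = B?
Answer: 14221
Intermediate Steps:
F(R) = R + R² + R³ (F(R) = (R² + R²*R) + R = (R² + R³) + R = R + R² + R³)
(11024 + P(-52)) + (q + F(1))² = (11024 - 52) + (-60 + 1*(1 + 1 + 1²))² = 10972 + (-60 + 1*(1 + 1 + 1))² = 10972 + (-60 + 1*3)² = 10972 + (-60 + 3)² = 10972 + (-57)² = 10972 + 3249 = 14221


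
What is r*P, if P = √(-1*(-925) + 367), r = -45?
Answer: -90*√323 ≈ -1617.5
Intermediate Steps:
P = 2*√323 (P = √(925 + 367) = √1292 = 2*√323 ≈ 35.944)
r*P = -90*√323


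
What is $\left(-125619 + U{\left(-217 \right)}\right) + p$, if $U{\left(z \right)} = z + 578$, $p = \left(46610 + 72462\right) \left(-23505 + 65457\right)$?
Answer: $4995183286$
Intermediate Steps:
$p = 4995308544$ ($p = 119072 \cdot 41952 = 4995308544$)
$U{\left(z \right)} = 578 + z$
$\left(-125619 + U{\left(-217 \right)}\right) + p = \left(-125619 + \left(578 - 217\right)\right) + 4995308544 = \left(-125619 + 361\right) + 4995308544 = -125258 + 4995308544 = 4995183286$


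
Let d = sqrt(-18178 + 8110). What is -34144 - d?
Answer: -34144 - 2*I*sqrt(2517) ≈ -34144.0 - 100.34*I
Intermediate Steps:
d = 2*I*sqrt(2517) (d = sqrt(-10068) = 2*I*sqrt(2517) ≈ 100.34*I)
-34144 - d = -34144 - 2*I*sqrt(2517)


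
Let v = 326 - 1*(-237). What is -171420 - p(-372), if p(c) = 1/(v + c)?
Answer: -32741221/191 ≈ -1.7142e+5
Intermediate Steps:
v = 563 (v = 326 + 237 = 563)
p(c) = 1/(563 + c)
-171420 - p(-372) = -171420 - 1/(563 - 372) = -171420 - 1/191 = -32741221/191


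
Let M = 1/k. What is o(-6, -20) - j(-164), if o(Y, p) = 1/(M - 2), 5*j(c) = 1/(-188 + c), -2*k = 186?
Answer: -14863/29920 ≈ -0.49676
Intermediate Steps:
k = -93 (k = -½*186 = -93)
M = -1/93 (M = 1/(-93) = -1/93 ≈ -0.010753)
j(c) = 1/(5*(-188 + c))
o(Y, p) = -93/187 (o(Y, p) = 1/(-1/93 - 2) = 1/(-187/93) = -93/187)
o(-6, -20) - j(-164) = -93/187 - 1/(5*(-188 - 164)) = -93/187 - 1/(5*(-352)) = -93/187 - (-1)/(5*352) = -93/187 - 1*(-1/1760) = -93/187 + 1/1760 = -14863/29920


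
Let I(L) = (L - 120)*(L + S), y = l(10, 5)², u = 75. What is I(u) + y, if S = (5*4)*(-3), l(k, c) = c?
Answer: -650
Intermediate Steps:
S = -60 (S = 20*(-3) = -60)
y = 25 (y = 5² = 25)
I(L) = (-120 + L)*(-60 + L) (I(L) = (L - 120)*(L - 60) = (-120 + L)*(-60 + L))
I(u) + y = (7200 + 75² - 180*75) + 25 = (7200 + 5625 - 13500) + 25 = -675 + 25 = -650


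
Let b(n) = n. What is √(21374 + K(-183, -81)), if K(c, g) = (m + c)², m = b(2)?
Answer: 3*√6015 ≈ 232.67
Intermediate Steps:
m = 2
K(c, g) = (2 + c)²
√(21374 + K(-183, -81)) = √(21374 + (2 - 183)²) = √(21374 + (-181)²) = √(21374 + 32761) = √54135 = 3*√6015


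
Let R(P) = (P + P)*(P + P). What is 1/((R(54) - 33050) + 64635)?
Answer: 1/43249 ≈ 2.3122e-5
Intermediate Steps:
R(P) = 4*P**2 (R(P) = (2*P)*(2*P) = 4*P**2)
1/((R(54) - 33050) + 64635) = 1/((4*54**2 - 33050) + 64635) = 1/((4*2916 - 33050) + 64635) = 1/((11664 - 33050) + 64635) = 1/(-21386 + 64635) = 1/43249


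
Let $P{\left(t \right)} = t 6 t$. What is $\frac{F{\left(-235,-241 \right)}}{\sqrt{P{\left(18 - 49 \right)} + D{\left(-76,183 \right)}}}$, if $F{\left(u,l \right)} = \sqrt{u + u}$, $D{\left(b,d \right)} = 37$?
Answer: $\frac{i \sqrt{2727410}}{5803} \approx 0.28459 i$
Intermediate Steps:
$F{\left(u,l \right)} = \sqrt{2} \sqrt{u}$ ($F{\left(u,l \right)} = \sqrt{2 u} = \sqrt{2} \sqrt{u}$)
$P{\left(t \right)} = 6 t^{2}$ ($P{\left(t \right)} = 6 t t = 6 t^{2}$)
$\frac{F{\left(-235,-241 \right)}}{\sqrt{P{\left(18 - 49 \right)} + D{\left(-76,183 \right)}}} = \frac{\sqrt{2} \sqrt{-235}}{\sqrt{6 \left(18 - 49\right)^{2} + 37}} = \frac{\sqrt{2} i \sqrt{235}}{\sqrt{6 \left(18 - 49\right)^{2} + 37}} = \frac{i \sqrt{470}}{\sqrt{6 \left(-31\right)^{2} + 37}} = \frac{i \sqrt{470}}{\sqrt{6 \cdot 961 + 37}} = \frac{i \sqrt{470}}{\sqrt{5766 + 37}} = \frac{i \sqrt{470}}{\sqrt{5803}} = i \sqrt{470} \frac{\sqrt{5803}}{5803} = \frac{i \sqrt{2727410}}{5803}$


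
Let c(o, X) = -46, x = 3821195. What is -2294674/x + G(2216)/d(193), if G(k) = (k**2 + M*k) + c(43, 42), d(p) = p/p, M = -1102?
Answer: 9432915616036/3821195 ≈ 2.4686e+6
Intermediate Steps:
d(p) = 1
G(k) = -46 + k**2 - 1102*k (G(k) = (k**2 - 1102*k) - 46 = -46 + k**2 - 1102*k)
-2294674/x + G(2216)/d(193) = -2294674/3821195 + (-46 + 2216**2 - 1102*2216)/1 = -2294674*1/3821195 + (-46 + 4910656 - 2442032)*1 = -2294674/3821195 + 2468578*1 = -2294674/3821195 + 2468578 = 9432915616036/3821195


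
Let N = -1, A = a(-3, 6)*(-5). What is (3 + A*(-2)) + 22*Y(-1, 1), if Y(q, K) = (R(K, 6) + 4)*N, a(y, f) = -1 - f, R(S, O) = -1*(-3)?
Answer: -221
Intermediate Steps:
R(S, O) = 3
A = 35 (A = (-1 - 1*6)*(-5) = (-1 - 6)*(-5) = -7*(-5) = 35)
Y(q, K) = -7 (Y(q, K) = (3 + 4)*(-1) = 7*(-1) = -7)
(3 + A*(-2)) + 22*Y(-1, 1) = (3 + 35*(-2)) + 22*(-7) = (3 - 70) - 154 = -67 - 154 = -221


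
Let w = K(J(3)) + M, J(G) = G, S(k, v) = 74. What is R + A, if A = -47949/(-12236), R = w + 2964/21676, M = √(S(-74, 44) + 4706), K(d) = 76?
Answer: 5308225691/66306884 + 2*√1195 ≈ 149.19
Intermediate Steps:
M = 2*√1195 (M = √(74 + 4706) = √4780 = 2*√1195 ≈ 69.138)
w = 76 + 2*√1195 ≈ 145.14
R = 412585/5419 + 2*√1195 (R = (76 + 2*√1195) + 2964/21676 = (76 + 2*√1195) + 2964*(1/21676) = (76 + 2*√1195) + 741/5419 = 412585/5419 + 2*√1195 ≈ 145.27)
A = 47949/12236 (A = -47949*(-1/12236) = 47949/12236 ≈ 3.9187)
R + A = (412585/5419 + 2*√1195) + 47949/12236 = 5308225691/66306884 + 2*√1195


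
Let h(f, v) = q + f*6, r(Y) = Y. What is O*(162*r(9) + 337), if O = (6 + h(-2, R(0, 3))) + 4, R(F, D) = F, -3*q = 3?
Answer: -5385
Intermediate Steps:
q = -1 (q = -1/3*3 = -1)
h(f, v) = -1 + 6*f (h(f, v) = -1 + f*6 = -1 + 6*f)
O = -3 (O = (6 + (-1 + 6*(-2))) + 4 = (6 + (-1 - 12)) + 4 = (6 - 13) + 4 = -7 + 4 = -3)
O*(162*r(9) + 337) = -3*(162*9 + 337) = -3*(1458 + 337) = -3*1795 = -5385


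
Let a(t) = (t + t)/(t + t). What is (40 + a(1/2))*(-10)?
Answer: -410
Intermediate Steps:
a(t) = 1 (a(t) = (2*t)/((2*t)) = (2*t)*(1/(2*t)) = 1)
(40 + a(1/2))*(-10) = (40 + 1)*(-10) = 41*(-10) = -410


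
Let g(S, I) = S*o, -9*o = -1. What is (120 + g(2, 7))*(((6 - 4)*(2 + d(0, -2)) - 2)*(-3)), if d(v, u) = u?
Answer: 2164/3 ≈ 721.33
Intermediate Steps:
o = ⅑ (o = -⅑*(-1) = ⅑ ≈ 0.11111)
g(S, I) = S/9 (g(S, I) = S*(⅑) = S/9)
(120 + g(2, 7))*(((6 - 4)*(2 + d(0, -2)) - 2)*(-3)) = (120 + (⅑)*2)*(((6 - 4)*(2 - 2) - 2)*(-3)) = (120 + 2/9)*((2*0 - 2)*(-3)) = 1082*((0 - 2)*(-3))/9 = 1082*(-2*(-3))/9 = (1082/9)*6 = 2164/3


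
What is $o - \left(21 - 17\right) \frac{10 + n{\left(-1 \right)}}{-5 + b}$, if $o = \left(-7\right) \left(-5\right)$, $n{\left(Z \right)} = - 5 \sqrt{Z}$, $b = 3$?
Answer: $55 - 10 i \approx 55.0 - 10.0 i$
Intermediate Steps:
$o = 35$
$o - \left(21 - 17\right) \frac{10 + n{\left(-1 \right)}}{-5 + b} = 35 - \left(21 - 17\right) \frac{10 - 5 \sqrt{-1}}{-5 + 3} = 35 - 4 \frac{10 - 5 i}{-2} = 35 - 4 \left(10 - 5 i\right) \left(- \frac{1}{2}\right) = 35 - 4 \left(-5 + \frac{5 i}{2}\right) = 35 - \left(-20 + 10 i\right) = 35 + \left(20 - 10 i\right) = 55 - 10 i$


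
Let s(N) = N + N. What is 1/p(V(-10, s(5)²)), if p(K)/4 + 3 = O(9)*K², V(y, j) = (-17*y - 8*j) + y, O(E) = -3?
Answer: -1/4915212 ≈ -2.0345e-7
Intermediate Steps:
s(N) = 2*N
V(y, j) = -16*y - 8*j
p(K) = -12 - 12*K² (p(K) = -12 + 4*(-3*K²) = -12 - 12*K²)
1/p(V(-10, s(5)²)) = 1/(-12 - 12*(-16*(-10) - 8*(2*5)²)²) = 1/(-12 - 12*(160 - 8*10²)²) = 1/(-12 - 12*(160 - 8*100)²) = 1/(-12 - 12*(160 - 800)²) = 1/(-12 - 12*(-640)²) = 1/(-12 - 12*409600) = 1/(-12 - 4915200) = 1/(-4915212) = -1/4915212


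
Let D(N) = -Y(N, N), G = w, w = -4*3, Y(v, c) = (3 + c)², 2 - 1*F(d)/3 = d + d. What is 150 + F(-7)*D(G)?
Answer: -3738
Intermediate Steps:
F(d) = 6 - 6*d (F(d) = 6 - 3*(d + d) = 6 - 6*d)
w = -12
G = -12
D(N) = -(3 + N)²
150 + F(-7)*D(G) = 150 + (6 - 6*(-7))*(-(3 - 12)²) = 150 + (6 + 42)*(-1*(-9)²) = 150 + 48*(-1*81) = 150 + 48*(-81) = 150 - 3888 = -3738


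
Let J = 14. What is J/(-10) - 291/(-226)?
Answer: -127/1130 ≈ -0.11239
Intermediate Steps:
J/(-10) - 291/(-226) = 14/(-10) - 291/(-226) = 14*(-⅒) - 291*(-1/226) = -7/5 + 291/226 = -127/1130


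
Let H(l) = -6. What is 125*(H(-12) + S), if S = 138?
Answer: 16500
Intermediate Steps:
125*(H(-12) + S) = 125*(-6 + 138) = 125*132 = 16500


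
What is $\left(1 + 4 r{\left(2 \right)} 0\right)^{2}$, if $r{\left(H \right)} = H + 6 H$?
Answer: $1$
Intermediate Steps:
$r{\left(H \right)} = 7 H$
$\left(1 + 4 r{\left(2 \right)} 0\right)^{2} = \left(1 + 4 \cdot 7 \cdot 2 \cdot 0\right)^{2} = \left(1 + 4 \cdot 14 \cdot 0\right)^{2} = \left(1 + 56 \cdot 0\right)^{2} = \left(1 + 0\right)^{2} = 1^{2} = 1$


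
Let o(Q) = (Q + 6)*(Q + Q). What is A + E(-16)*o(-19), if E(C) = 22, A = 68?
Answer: 10936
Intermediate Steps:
o(Q) = 2*Q*(6 + Q) (o(Q) = (6 + Q)*(2*Q) = 2*Q*(6 + Q))
A + E(-16)*o(-19) = 68 + 22*(2*(-19)*(6 - 19)) = 68 + 22*(2*(-19)*(-13)) = 68 + 22*494 = 68 + 10868 = 10936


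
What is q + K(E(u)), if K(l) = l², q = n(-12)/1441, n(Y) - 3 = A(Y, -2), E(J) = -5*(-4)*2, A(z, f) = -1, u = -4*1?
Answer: 2305602/1441 ≈ 1600.0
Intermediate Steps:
u = -4
E(J) = 40 (E(J) = 20*2 = 40)
n(Y) = 2 (n(Y) = 3 - 1 = 2)
q = 2/1441 ≈ 0.0013879
q + K(E(u)) = 2/1441 + 40² = 2/1441 + 1600 = 2305602/1441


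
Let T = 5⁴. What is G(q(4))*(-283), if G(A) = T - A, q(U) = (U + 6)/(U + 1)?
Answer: -176309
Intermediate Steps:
T = 625
q(U) = (6 + U)/(1 + U)
G(A) = 625 - A
G(q(4))*(-283) = (625 - (6 + 4)/(1 + 4))*(-283) = (625 - 10/5)*(-283) = (625 - 1*2)*(-283) = (625 - 2)*(-283) = 623*(-283) = -176309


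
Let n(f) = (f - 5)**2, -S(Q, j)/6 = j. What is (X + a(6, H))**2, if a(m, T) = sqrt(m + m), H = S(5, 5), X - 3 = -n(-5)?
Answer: 9421 - 388*sqrt(3) ≈ 8749.0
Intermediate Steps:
S(Q, j) = -6*j
n(f) = (-5 + f)**2
X = -97 (X = 3 - (-5 - 5)**2 = 3 - 1*(-10)**2 = 3 - 1*100 = 3 - 100 = -97)
H = -30 (H = -6*5 = -30)
a(m, T) = sqrt(2)*sqrt(m) (a(m, T) = sqrt(2*m) = sqrt(2)*sqrt(m))
(X + a(6, H))**2 = (-97 + sqrt(2)*sqrt(6))**2 = (-97 + 2*sqrt(3))**2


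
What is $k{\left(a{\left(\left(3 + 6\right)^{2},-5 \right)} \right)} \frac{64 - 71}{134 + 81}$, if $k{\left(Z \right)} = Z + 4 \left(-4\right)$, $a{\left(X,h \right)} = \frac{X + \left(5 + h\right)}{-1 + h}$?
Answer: $\frac{413}{430} \approx 0.96047$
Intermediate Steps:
$a{\left(X,h \right)} = \frac{5 + X + h}{-1 + h}$
$k{\left(Z \right)} = -16 + Z$ ($k{\left(Z \right)} = Z - 16 = -16 + Z$)
$k{\left(a{\left(\left(3 + 6\right)^{2},-5 \right)} \right)} \frac{64 - 71}{134 + 81} = \left(-16 + \frac{5 + \left(3 + 6\right)^{2} - 5}{-1 - 5}\right) \frac{64 - 71}{134 + 81} = \left(-16 + \frac{5 + 9^{2} - 5}{-6}\right) \left(- \frac{7}{215}\right) = \left(-16 - \frac{5 + 81 - 5}{6}\right) \left(\left(-7\right) \frac{1}{215}\right) = \left(-16 - \frac{27}{2}\right) \left(- \frac{7}{215}\right) = \left(- \frac{59}{2}\right) \left(- \frac{7}{215}\right) = \frac{413}{430}$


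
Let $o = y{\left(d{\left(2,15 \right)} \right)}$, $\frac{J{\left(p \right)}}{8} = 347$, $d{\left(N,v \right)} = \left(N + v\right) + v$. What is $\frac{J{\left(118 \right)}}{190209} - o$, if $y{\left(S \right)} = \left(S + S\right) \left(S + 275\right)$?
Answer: $- \frac{3737223656}{190209} \approx -19648.0$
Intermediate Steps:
$d{\left(N,v \right)} = N + 2 v$
$J{\left(p \right)} = 2776$ ($J{\left(p \right)} = 8 \cdot 347 = 2776$)
$y{\left(S \right)} = 2 S \left(275 + S\right)$
$o = 19648$ ($o = 2 \left(2 + 2 \cdot 15\right) \left(275 + \left(2 + 2 \cdot 15\right)\right) = 2 \left(2 + 30\right) \left(275 + \left(2 + 30\right)\right) = 2 \cdot 32 \left(275 + 32\right) = 2 \cdot 32 \cdot 307 = 19648$)
$\frac{J{\left(118 \right)}}{190209} - o = \frac{2776}{190209} - 19648 = - \frac{3737223656}{190209}$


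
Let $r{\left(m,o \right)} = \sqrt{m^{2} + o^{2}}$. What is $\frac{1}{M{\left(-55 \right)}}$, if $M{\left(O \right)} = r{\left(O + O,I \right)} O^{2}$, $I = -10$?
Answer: $\frac{\sqrt{122}}{3690500} \approx 2.9929 \cdot 10^{-6}$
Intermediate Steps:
$M{\left(O \right)} = O^{2} \sqrt{100 + 4 O^{2}}$ ($M{\left(O \right)} = \sqrt{\left(O + O\right)^{2} + \left(-10\right)^{2}} O^{2} = \sqrt{\left(2 O\right)^{2} + 100} O^{2} = \sqrt{4 O^{2} + 100} O^{2} = \sqrt{100 + 4 O^{2}} O^{2} = O^{2} \sqrt{100 + 4 O^{2}}$)
$\frac{1}{M{\left(-55 \right)}} = \frac{1}{2 \left(-55\right)^{2} \sqrt{25 + \left(-55\right)^{2}}} = \frac{1}{2 \cdot 3025 \sqrt{25 + 3025}} = \frac{1}{2 \cdot 3025 \sqrt{3050}} = \frac{1}{2 \cdot 3025 \cdot 5 \sqrt{122}} = \frac{1}{30250 \sqrt{122}} = \frac{\sqrt{122}}{3690500}$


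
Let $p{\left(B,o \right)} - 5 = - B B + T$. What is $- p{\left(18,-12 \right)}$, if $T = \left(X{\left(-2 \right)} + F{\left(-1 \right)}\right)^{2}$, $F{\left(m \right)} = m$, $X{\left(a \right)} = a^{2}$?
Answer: $310$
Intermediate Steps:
$T = 9$ ($T = \left(\left(-2\right)^{2} - 1\right)^{2} = \left(4 - 1\right)^{2} = 3^{2} = 9$)
$p{\left(B,o \right)} = 14 - B^{2}$ ($p{\left(B,o \right)} = 5 + \left(- B B + 9\right) = 5 - \left(-9 + B^{2}\right) = 14 - B^{2}$)
$- p{\left(18,-12 \right)} = - (14 - 18^{2}) = - (14 - 324) = \left(-1\right) \left(-310\right) = 310$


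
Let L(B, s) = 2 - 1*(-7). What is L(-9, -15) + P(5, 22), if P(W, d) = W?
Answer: 14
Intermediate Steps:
L(B, s) = 9 (L(B, s) = 2 + 7 = 9)
L(-9, -15) + P(5, 22) = 9 + 5 = 14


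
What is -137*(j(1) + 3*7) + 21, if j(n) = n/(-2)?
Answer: -5575/2 ≈ -2787.5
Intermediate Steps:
j(n) = -n/2 (j(n) = n*(-½) = -n/2)
-137*(j(1) + 3*7) + 21 = -137*(-½*1 + 3*7) + 21 = -137*(-½ + 21) + 21 = -137*41/2 + 21 = -5617/2 + 21 = -5575/2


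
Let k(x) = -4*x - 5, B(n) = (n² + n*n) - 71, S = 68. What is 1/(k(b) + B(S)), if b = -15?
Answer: 1/9232 ≈ 0.00010832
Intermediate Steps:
B(n) = -71 + 2*n² (B(n) = (n² + n²) - 71 = 2*n² - 71 = -71 + 2*n²)
k(x) = -5 - 4*x
1/(k(b) + B(S)) = 1/((-5 - 4*(-15)) + (-71 + 2*68²)) = 1/((-5 + 60) + (-71 + 2*4624)) = 1/(55 + (-71 + 9248)) = 1/(55 + 9177) = 1/9232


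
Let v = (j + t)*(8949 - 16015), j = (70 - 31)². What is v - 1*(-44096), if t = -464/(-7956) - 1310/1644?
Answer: -2915149636597/272493 ≈ -1.0698e+7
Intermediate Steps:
t = -402481/544986 (t = -464*(-1/7956) - 1310*1/1644 = 116/1989 - 655/822 = -402481/544986 ≈ -0.73852)
j = 1521 (j = 39² = 1521)
v = -2927165487925/272493 (v = (1521 - 402481/544986)*(8949 - 16015) = (828521225/544986)*(-7066) = -2927165487925/272493 ≈ -1.0742e+7)
v - 1*(-44096) = -2927165487925/272493 - 1*(-44096) = -2927165487925/272493 + 44096 = -2915149636597/272493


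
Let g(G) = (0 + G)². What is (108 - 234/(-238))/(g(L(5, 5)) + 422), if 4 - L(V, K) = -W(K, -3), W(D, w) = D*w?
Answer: 4323/21539 ≈ 0.20071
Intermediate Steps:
L(V, K) = 4 - 3*K (L(V, K) = 4 - (-1)*K*(-3) = 4 - (-1)*(-3*K) = 4 - 3*K)
g(G) = G²
(108 - 234/(-238))/(g(L(5, 5)) + 422) = (108 - 234/(-238))/((4 - 3*5)² + 422) = (108 - 234*(-1/238))/((4 - 15)² + 422) = (108 + 117/119)/((-11)² + 422) = 12969/(119*(121 + 422)) = (12969/119)/543 = (12969/119)*(1/543) = 4323/21539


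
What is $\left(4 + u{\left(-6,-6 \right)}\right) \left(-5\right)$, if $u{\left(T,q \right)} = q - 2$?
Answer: $20$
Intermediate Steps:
$u{\left(T,q \right)} = -2 + q$ ($u{\left(T,q \right)} = q - 2 = -2 + q$)
$\left(4 + u{\left(-6,-6 \right)}\right) \left(-5\right) = \left(4 - 8\right) \left(-5\right) = \left(-4\right) \left(-5\right) = 20$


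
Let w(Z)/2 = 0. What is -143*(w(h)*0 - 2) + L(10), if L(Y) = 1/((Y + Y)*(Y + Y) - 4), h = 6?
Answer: 113257/396 ≈ 286.00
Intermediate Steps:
w(Z) = 0 (w(Z) = 2*0 = 0)
L(Y) = 1/(-4 + 4*Y²) (L(Y) = 1/((2*Y)*(2*Y) - 4) = 1/(4*Y² - 4) = 1/(-4 + 4*Y²))
-143*(w(h)*0 - 2) + L(10) = -143*(0*0 - 2) + 1/(4*(-1 + 10²)) = -143*(0 - 2) + 1/(4*(-1 + 100)) = -143*(-2) + (¼)/99 = 286 + (¼)*(1/99) = 286 + 1/396 = 113257/396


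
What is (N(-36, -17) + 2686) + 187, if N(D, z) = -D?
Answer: 2909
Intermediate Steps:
(N(-36, -17) + 2686) + 187 = (-1*(-36) + 2686) + 187 = (36 + 2686) + 187 = 2722 + 187 = 2909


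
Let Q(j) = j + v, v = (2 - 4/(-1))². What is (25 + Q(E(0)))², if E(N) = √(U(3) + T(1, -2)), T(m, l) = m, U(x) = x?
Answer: 3969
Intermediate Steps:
E(N) = 2 (E(N) = √(3 + 1) = √4 = 2)
v = 36 (v = (2 - 4*(-1))² = (2 + 4)² = 6² = 36)
Q(j) = 36 + j (Q(j) = j + 36 = 36 + j)
(25 + Q(E(0)))² = (25 + (36 + 2))² = (25 + 38)² = 63² = 3969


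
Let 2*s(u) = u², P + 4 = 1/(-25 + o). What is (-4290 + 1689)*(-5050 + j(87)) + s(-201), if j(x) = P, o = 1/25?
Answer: 2738477811/208 ≈ 1.3166e+7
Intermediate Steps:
o = 1/25 ≈ 0.040000
P = -2521/624 (P = -4 + 1/(-25 + 1/25) = -4 + 1/(-624/25) = -4 - 25/624 = -2521/624 ≈ -4.0401)
j(x) = -2521/624
s(u) = u²/2
(-4290 + 1689)*(-5050 + j(87)) + s(-201) = (-4290 + 1689)*(-5050 - 2521/624) + (½)*(-201)² = -2601*(-3153721/624) + (½)*40401 = 2734276107/208 + 40401/2 = 2738477811/208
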